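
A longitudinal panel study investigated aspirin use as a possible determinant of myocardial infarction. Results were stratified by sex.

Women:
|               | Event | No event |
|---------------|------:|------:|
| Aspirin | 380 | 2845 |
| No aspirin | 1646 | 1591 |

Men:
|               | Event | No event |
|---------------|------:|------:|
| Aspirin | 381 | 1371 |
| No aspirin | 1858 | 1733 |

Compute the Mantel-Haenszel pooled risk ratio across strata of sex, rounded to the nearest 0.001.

RR_MH = Σ(aᵢ·n₀ᵢ/nᵢ) / Σ(cᵢ·n₁ᵢ/nᵢ), with n₁ᵢ = aᵢ+bᵢ (exposed), n₀ᵢ = cᵢ+dᵢ (unexposed), nᵢ = n₁ᵢ+n₀ᵢ.
Stratum 1 (Women): n₁ = 3225, n₀ = 3237, n = 6462; a·n₀/n = 380·3237/6462 = 190.3528; c·n₁/n = 1646·3225/6462 = 821.4717
Stratum 2 (Men): n₁ = 1752, n₀ = 3591, n = 5343; a·n₀/n = 381·3591/5343 = 256.0679; c·n₁/n = 1858·1752/5343 = 609.2487
RR_MH = (190.3528 + 256.0679) / (821.4717 + 609.2487) = 446.4208 / 1430.7204 = 0.31203

0.312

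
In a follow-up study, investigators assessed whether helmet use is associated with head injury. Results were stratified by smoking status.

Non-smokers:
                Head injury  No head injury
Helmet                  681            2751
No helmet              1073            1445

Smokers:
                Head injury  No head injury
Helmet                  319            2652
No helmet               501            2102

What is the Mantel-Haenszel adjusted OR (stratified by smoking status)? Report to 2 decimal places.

OR_MH = Σ(aᵢdᵢ/nᵢ) / Σ(bᵢcᵢ/nᵢ), where nᵢ is the stratum total.
Stratum 1 (Non-smokers): n = 5950; a·d/n = 681·1445/5950 = 165.3857; b·c/n = 2751·1073/5950 = 496.1047
Stratum 2 (Smokers): n = 5574; a·d/n = 319·2102/5574 = 120.2975; b·c/n = 2652·501/5574 = 238.3660
OR_MH = (165.3857 + 120.2975) / (496.1047 + 238.3660) = 285.6832 / 734.4707 = 0.38896

0.39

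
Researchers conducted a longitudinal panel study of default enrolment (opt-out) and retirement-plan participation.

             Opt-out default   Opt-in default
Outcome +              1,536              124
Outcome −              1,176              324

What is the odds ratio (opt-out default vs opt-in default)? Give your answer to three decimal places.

Reading the table with exposure as columns: a = 1536 (Opt-out default, case), b = 1176 (Opt-out default, non-case), c = 124 (Opt-in default, case), d = 324.
OR = (a·d)/(b·c) = (1536 × 324) / (1176 × 124) = 497664 / 145824 = 3.41277
The odds of retirement-plan participation are about 3.41 times as high in the opt-out default group.

3.413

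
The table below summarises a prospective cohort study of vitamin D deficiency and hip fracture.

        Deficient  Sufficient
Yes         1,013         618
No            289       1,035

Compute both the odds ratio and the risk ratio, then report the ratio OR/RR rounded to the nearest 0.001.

2.821

Reading the table with exposure as columns: a = 1013 (Deficient, case), b = 289 (Deficient, non-case), c = 618 (Sufficient, case), d = 1035.
OR = (1013·1035)/(289·618) = 1048455/178602 = 5.87034
Risk in exposed = 1013/1302 = 0.77803; risk in unexposed = 618/1653 = 0.37387; RR = 2.08105
OR/RR = 5.87034 / 2.08105 = 2.82085
The outcome is not rare, so the OR lies further from 1 than the RR.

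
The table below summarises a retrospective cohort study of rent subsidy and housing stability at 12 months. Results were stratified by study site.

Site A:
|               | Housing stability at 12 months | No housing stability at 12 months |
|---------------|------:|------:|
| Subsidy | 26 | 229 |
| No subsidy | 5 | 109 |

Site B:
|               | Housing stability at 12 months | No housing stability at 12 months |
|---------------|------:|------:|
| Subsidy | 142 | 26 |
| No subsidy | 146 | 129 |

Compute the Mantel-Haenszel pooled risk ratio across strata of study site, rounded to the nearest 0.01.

1.64

RR_MH = Σ(aᵢ·n₀ᵢ/nᵢ) / Σ(cᵢ·n₁ᵢ/nᵢ), with n₁ᵢ = aᵢ+bᵢ (exposed), n₀ᵢ = cᵢ+dᵢ (unexposed), nᵢ = n₁ᵢ+n₀ᵢ.
Stratum 1 (Site A): n₁ = 255, n₀ = 114, n = 369; a·n₀/n = 26·114/369 = 8.0325; c·n₁/n = 5·255/369 = 3.4553
Stratum 2 (Site B): n₁ = 168, n₀ = 275, n = 443; a·n₀/n = 142·275/443 = 88.1490; c·n₁/n = 146·168/443 = 55.3679
RR_MH = (8.0325 + 88.1490) / (3.4553 + 55.3679) = 96.1815 / 58.8232 = 1.63509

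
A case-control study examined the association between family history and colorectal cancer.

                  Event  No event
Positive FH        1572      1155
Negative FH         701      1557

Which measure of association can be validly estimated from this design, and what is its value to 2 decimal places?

Cells: a = 1572, b = 1155, c = 701, d = 1557.
This is a case-control study: participants were sampled on outcome status, so risks in the source population cannot be estimated directly — relative risk is not valid here. The odds ratio is the appropriate measure.
OR = (a·d)/(b·c) = (1572 × 1557) / (1155 × 701) = 2447604 / 809655 = 3.02302

3.02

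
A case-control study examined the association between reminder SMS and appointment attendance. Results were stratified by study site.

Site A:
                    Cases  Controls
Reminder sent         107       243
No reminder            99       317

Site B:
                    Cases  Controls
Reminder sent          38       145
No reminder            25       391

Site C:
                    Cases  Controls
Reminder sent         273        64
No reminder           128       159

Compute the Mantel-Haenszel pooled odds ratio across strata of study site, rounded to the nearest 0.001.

2.741

OR_MH = Σ(aᵢdᵢ/nᵢ) / Σ(bᵢcᵢ/nᵢ), where nᵢ is the stratum total.
Stratum 1 (Site A): n = 766; a·d/n = 107·317/766 = 44.2807; b·c/n = 243·99/766 = 31.4060
Stratum 2 (Site B): n = 599; a·d/n = 38·391/599 = 24.8047; b·c/n = 145·25/599 = 6.0518
Stratum 3 (Site C): n = 624; a·d/n = 273·159/624 = 69.5625; b·c/n = 64·128/624 = 13.1282
OR_MH = (44.2807 + 24.8047 + 69.5625) / (31.4060 + 6.0518 + 13.1282) = 138.6479 / 50.5860 = 2.74084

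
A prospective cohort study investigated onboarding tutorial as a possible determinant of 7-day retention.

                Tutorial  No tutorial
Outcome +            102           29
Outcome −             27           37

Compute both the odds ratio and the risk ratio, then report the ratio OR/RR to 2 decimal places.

2.68

Reading the table with exposure as columns: a = 102 (Tutorial, case), b = 27 (Tutorial, non-case), c = 29 (No tutorial, case), d = 37.
OR = (102·37)/(27·29) = 3774/783 = 4.81992
Risk in exposed = 102/129 = 0.79070; risk in unexposed = 29/66 = 0.43939; RR = 1.79952
OR/RR = 4.81992 / 1.79952 = 2.67845
The outcome is not rare, so the OR lies further from 1 than the RR.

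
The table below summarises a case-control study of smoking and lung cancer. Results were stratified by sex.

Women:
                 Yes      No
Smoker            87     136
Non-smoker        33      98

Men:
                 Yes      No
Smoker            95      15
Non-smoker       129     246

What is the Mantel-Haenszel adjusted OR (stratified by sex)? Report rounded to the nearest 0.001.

4.336

OR_MH = Σ(aᵢdᵢ/nᵢ) / Σ(bᵢcᵢ/nᵢ), where nᵢ is the stratum total.
Stratum 1 (Women): n = 354; a·d/n = 87·98/354 = 24.0847; b·c/n = 136·33/354 = 12.6780
Stratum 2 (Men): n = 485; a·d/n = 95·246/485 = 48.1856; b·c/n = 15·129/485 = 3.9897
OR_MH = (24.0847 + 48.1856) / (12.6780 + 3.9897) = 72.2703 / 16.6677 = 4.33596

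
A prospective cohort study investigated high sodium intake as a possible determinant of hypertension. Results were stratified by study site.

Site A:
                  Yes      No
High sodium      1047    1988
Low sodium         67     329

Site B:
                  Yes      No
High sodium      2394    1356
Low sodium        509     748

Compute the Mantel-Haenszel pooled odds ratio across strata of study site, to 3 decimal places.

OR_MH = Σ(aᵢdᵢ/nᵢ) / Σ(bᵢcᵢ/nᵢ), where nᵢ is the stratum total.
Stratum 1 (Site A): n = 3431; a·d/n = 1047·329/3431 = 100.3973; b·c/n = 1988·67/3431 = 38.8213
Stratum 2 (Site B): n = 5007; a·d/n = 2394·748/5007 = 357.6417; b·c/n = 1356·509/5007 = 137.8478
OR_MH = (100.3973 + 357.6417) / (38.8213 + 137.8478) = 458.0390 / 176.6691 = 2.59264

2.593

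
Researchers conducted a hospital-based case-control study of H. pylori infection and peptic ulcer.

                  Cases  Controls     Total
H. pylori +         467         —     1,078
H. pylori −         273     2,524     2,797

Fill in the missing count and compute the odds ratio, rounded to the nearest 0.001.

The missing cell is in the exposed row: 1078 − 467 = 611.
So a = 467, b = 611, c = 273, d = 2524.
OR = (a·d)/(b·c) = (467 × 2524) / (611 × 273) = 1178708 / 166803 = 7.06647

7.066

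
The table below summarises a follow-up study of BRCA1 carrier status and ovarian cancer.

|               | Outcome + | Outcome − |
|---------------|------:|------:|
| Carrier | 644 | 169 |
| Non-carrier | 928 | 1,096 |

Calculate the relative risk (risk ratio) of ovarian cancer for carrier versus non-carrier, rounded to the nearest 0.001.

Cells: a = 644, b = 169, c = 928, d = 1096.
Risk in exposed = 644/813 = 0.79213; risk in unexposed = 928/2024 = 0.45850.
RR = 0.79213 / 0.45850 = 1.72766
The risk among the exposed is 1.73 times that among the unexposed.

1.728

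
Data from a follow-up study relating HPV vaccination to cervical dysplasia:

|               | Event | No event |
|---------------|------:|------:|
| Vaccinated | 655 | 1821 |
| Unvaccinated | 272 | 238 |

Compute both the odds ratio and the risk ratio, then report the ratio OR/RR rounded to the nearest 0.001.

Cells: a = 655, b = 1821, c = 272, d = 238.
OR = (655·238)/(1821·272) = 155890/495312 = 0.31473
Risk in exposed = 655/2476 = 0.26454; risk in unexposed = 272/510 = 0.53333; RR = 0.49601
OR/RR = 0.31473 / 0.49601 = 0.63452
The outcome is not rare, so the OR lies further from 1 than the RR.

0.635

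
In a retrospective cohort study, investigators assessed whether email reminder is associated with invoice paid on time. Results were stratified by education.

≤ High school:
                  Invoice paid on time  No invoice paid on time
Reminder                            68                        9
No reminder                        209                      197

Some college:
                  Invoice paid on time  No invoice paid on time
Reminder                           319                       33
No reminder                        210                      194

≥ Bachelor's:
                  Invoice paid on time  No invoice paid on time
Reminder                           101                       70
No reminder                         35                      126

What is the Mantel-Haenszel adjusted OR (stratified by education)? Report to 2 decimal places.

7.24

OR_MH = Σ(aᵢdᵢ/nᵢ) / Σ(bᵢcᵢ/nᵢ), where nᵢ is the stratum total.
Stratum 1 (≤ High school): n = 483; a·d/n = 68·197/483 = 27.7350; b·c/n = 9·209/483 = 3.8944
Stratum 2 (Some college): n = 756; a·d/n = 319·194/756 = 81.8598; b·c/n = 33·210/756 = 9.1667
Stratum 3 (≥ Bachelor's): n = 332; a·d/n = 101·126/332 = 38.3313; b·c/n = 70·35/332 = 7.3795
OR_MH = (27.7350 + 81.8598 + 38.3313) / (3.8944 + 9.1667 + 7.3795) = 147.9261 / 20.4406 = 7.23688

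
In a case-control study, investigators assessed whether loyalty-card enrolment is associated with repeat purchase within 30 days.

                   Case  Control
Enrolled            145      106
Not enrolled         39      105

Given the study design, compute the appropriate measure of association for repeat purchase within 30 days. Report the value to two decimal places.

Cells: a = 145, b = 106, c = 39, d = 105.
This is a case-control study: participants were sampled on outcome status, so risks in the source population cannot be estimated directly — relative risk is not valid here. The odds ratio is the appropriate measure.
OR = (a·d)/(b·c) = (145 × 105) / (106 × 39) = 15225 / 4134 = 3.68287

3.68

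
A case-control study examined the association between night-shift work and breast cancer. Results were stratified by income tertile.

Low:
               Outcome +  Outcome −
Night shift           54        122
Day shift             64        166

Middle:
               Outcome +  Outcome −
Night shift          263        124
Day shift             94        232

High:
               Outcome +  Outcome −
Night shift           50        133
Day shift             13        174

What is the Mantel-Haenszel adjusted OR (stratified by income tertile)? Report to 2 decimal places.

3.26

OR_MH = Σ(aᵢdᵢ/nᵢ) / Σ(bᵢcᵢ/nᵢ), where nᵢ is the stratum total.
Stratum 1 (Low): n = 406; a·d/n = 54·166/406 = 22.0788; b·c/n = 122·64/406 = 19.2315
Stratum 2 (Middle): n = 713; a·d/n = 263·232/713 = 85.5764; b·c/n = 124·94/713 = 16.3478
Stratum 3 (High): n = 370; a·d/n = 50·174/370 = 23.5135; b·c/n = 133·13/370 = 4.6730
OR_MH = (22.0788 + 85.5764 + 23.5135) / (19.2315 + 16.3478 + 4.6730) = 131.1688 / 40.2523 = 3.25866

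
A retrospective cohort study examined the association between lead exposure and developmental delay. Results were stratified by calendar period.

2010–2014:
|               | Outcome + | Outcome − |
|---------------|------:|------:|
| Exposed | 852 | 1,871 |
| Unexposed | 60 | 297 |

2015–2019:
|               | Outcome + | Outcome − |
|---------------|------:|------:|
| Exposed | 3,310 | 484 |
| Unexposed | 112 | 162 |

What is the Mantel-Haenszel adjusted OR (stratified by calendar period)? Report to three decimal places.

OR_MH = Σ(aᵢdᵢ/nᵢ) / Σ(bᵢcᵢ/nᵢ), where nᵢ is the stratum total.
Stratum 1 (2010–2014): n = 3080; a·d/n = 852·297/3080 = 82.1571; b·c/n = 1871·60/3080 = 36.4481
Stratum 2 (2015–2019): n = 4068; a·d/n = 3310·162/4068 = 131.8142; b·c/n = 484·112/4068 = 13.3255
OR_MH = (82.1571 + 131.8142) / (36.4481 + 13.3255) = 213.9713 / 49.7735 = 4.29890

4.299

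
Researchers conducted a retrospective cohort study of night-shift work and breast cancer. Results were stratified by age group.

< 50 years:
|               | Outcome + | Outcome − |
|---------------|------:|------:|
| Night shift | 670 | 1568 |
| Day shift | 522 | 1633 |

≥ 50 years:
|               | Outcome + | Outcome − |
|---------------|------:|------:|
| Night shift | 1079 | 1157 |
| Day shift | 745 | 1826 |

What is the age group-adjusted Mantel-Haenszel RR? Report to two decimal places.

RR_MH = Σ(aᵢ·n₀ᵢ/nᵢ) / Σ(cᵢ·n₁ᵢ/nᵢ), with n₁ᵢ = aᵢ+bᵢ (exposed), n₀ᵢ = cᵢ+dᵢ (unexposed), nᵢ = n₁ᵢ+n₀ᵢ.
Stratum 1 (< 50 years): n₁ = 2238, n₀ = 2155, n = 4393; a·n₀/n = 670·2155/4393 = 328.6706; c·n₁/n = 522·2238/4393 = 265.9313
Stratum 2 (≥ 50 years): n₁ = 2236, n₀ = 2571, n = 4807; a·n₀/n = 1079·2571/4807 = 577.0978; c·n₁/n = 745·2236/4807 = 346.5405
RR_MH = (328.6706 + 577.0978) / (265.9313 + 346.5405) = 905.7684 / 612.4717 = 1.47887

1.48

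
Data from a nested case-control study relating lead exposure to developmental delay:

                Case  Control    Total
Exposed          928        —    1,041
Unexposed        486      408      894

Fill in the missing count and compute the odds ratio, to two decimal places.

The missing cell is in the exposed row: 1041 − 928 = 113.
So a = 928, b = 113, c = 486, d = 408.
OR = (a·d)/(b·c) = (928 × 408) / (113 × 486) = 378624 / 54918 = 6.89435

6.89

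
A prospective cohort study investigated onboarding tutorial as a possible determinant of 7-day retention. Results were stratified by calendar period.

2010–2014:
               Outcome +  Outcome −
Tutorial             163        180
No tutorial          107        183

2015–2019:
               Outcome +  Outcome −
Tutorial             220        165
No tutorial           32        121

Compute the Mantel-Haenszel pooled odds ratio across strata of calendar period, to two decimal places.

2.40

OR_MH = Σ(aᵢdᵢ/nᵢ) / Σ(bᵢcᵢ/nᵢ), where nᵢ is the stratum total.
Stratum 1 (2010–2014): n = 633; a·d/n = 163·183/633 = 47.1232; b·c/n = 180·107/633 = 30.4265
Stratum 2 (2015–2019): n = 538; a·d/n = 220·121/538 = 49.4796; b·c/n = 165·32/538 = 9.8141
OR_MH = (47.1232 + 49.4796) / (30.4265 + 9.8141) = 96.6028 / 40.2407 = 2.40063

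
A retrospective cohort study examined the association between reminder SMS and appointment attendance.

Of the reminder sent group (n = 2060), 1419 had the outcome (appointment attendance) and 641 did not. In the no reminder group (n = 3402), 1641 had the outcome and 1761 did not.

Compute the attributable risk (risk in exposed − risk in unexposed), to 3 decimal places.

0.206

From the description: a = 1419, b = 641, c = 1641, d = 1761.
Risk in exposed = 1419/2060 = 0.688835; risk in unexposed = 1641/3402 = 0.482363.
Risk difference = 0.688835 − 0.482363 = 0.206472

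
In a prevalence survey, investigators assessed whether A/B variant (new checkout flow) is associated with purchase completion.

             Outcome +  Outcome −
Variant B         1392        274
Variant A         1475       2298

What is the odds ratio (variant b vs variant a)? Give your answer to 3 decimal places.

Cells: a = 1392, b = 274, c = 1475, d = 2298.
OR = (a·d)/(b·c) = (1392 × 2298) / (274 × 1475) = 3198816 / 404150 = 7.91492
The odds of purchase completion are about 7.91 times as high in the variant b group.

7.915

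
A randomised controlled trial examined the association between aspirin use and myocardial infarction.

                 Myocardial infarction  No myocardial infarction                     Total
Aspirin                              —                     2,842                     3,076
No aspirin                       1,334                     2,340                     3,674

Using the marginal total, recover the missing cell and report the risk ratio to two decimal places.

The missing cell is in the exposed row: 3076 − 2842 = 234.
So a = 234, b = 2842, c = 1334, d = 2340.
RR = [a/(a+b)] / [c/(c+d)] = (234/3076) / (1334/3674) = 0.07607/0.36309 = 0.20951

0.21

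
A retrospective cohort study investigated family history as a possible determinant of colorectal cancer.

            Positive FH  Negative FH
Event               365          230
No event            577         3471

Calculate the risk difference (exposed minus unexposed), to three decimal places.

Reading the table with exposure as columns: a = 365 (Positive FH, case), b = 577 (Positive FH, non-case), c = 230 (Negative FH, case), d = 3471.
Risk in exposed = 365/942 = 0.387473; risk in unexposed = 230/3701 = 0.062145.
Risk difference = 0.387473 − 0.062145 = 0.325328

0.325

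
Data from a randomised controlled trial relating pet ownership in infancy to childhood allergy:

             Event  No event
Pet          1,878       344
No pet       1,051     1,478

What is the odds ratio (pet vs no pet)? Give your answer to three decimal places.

7.677

Cells: a = 1878, b = 344, c = 1051, d = 1478.
OR = (a·d)/(b·c) = (1878 × 1478) / (344 × 1051) = 2775684 / 361544 = 7.67731
The odds of childhood allergy are about 7.68 times as high in the pet group.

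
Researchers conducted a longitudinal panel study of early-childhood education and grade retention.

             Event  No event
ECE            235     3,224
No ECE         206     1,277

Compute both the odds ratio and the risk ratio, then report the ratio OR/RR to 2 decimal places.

Cells: a = 235, b = 3224, c = 206, d = 1277.
OR = (235·1277)/(3224·206) = 300095/664144 = 0.45185
Risk in exposed = 235/3459 = 0.06794; risk in unexposed = 206/1483 = 0.13891; RR = 0.48909
OR/RR = 0.45185 / 0.48909 = 0.92386
The outcome is not rare, so the OR lies further from 1 than the RR.

0.92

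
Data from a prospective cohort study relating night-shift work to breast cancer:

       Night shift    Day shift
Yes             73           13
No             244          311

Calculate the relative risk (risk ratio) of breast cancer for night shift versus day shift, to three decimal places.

Reading the table with exposure as columns: a = 73 (Night shift, case), b = 244 (Night shift, non-case), c = 13 (Day shift, case), d = 311.
Risk in exposed = 73/317 = 0.23028; risk in unexposed = 13/324 = 0.04012.
RR = 0.23028 / 0.04012 = 5.73938
The risk among the exposed is 5.74 times that among the unexposed.

5.739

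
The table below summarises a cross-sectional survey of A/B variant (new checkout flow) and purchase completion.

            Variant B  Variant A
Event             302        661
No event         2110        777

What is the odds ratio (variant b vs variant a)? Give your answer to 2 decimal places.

0.17

Reading the table with exposure as columns: a = 302 (Variant B, case), b = 2110 (Variant B, non-case), c = 661 (Variant A, case), d = 777.
OR = (a·d)/(b·c) = (302 × 777) / (2110 × 661) = 234654 / 1394710 = 0.16825
Exposure is associated with lower odds of purchase completion (OR = 0.17 < 1).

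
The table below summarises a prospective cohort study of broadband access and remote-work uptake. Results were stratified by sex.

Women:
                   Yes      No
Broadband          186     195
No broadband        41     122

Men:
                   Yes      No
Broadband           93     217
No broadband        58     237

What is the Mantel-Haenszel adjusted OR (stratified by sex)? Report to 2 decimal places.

OR_MH = Σ(aᵢdᵢ/nᵢ) / Σ(bᵢcᵢ/nᵢ), where nᵢ is the stratum total.
Stratum 1 (Women): n = 544; a·d/n = 186·122/544 = 41.7132; b·c/n = 195·41/544 = 14.6967
Stratum 2 (Men): n = 605; a·d/n = 93·237/605 = 36.4314; b·c/n = 217·58/605 = 20.8033
OR_MH = (41.7132 + 36.4314) / (14.6967 + 20.8033) = 78.1446 / 35.5000 = 2.20126

2.20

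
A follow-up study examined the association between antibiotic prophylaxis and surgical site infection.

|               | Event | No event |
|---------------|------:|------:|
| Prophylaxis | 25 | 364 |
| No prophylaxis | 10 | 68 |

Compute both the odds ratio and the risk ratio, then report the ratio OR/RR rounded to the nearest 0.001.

0.932

Cells: a = 25, b = 364, c = 10, d = 68.
OR = (25·68)/(364·10) = 1700/3640 = 0.46703
Risk in exposed = 25/389 = 0.06427; risk in unexposed = 10/78 = 0.12821; RR = 0.50129
OR/RR = 0.46703 / 0.50129 = 0.93167
The outcome is not rare, so the OR lies further from 1 than the RR.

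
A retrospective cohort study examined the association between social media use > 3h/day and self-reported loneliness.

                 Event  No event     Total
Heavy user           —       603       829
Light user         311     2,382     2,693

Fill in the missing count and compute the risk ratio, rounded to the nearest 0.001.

The missing cell is in the exposed row: 829 − 603 = 226.
So a = 226, b = 603, c = 311, d = 2382.
RR = [a/(a+b)] / [c/(c+d)] = (226/829) / (311/2693) = 0.27262/0.11548 = 2.36064

2.361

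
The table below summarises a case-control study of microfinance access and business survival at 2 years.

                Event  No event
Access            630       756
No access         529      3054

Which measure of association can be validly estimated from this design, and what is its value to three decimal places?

Cells: a = 630, b = 756, c = 529, d = 3054.
This is a case-control study: participants were sampled on outcome status, so risks in the source population cannot be estimated directly — relative risk is not valid here. The odds ratio is the appropriate measure.
OR = (a·d)/(b·c) = (630 × 3054) / (756 × 529) = 1924020 / 399924 = 4.81096

4.811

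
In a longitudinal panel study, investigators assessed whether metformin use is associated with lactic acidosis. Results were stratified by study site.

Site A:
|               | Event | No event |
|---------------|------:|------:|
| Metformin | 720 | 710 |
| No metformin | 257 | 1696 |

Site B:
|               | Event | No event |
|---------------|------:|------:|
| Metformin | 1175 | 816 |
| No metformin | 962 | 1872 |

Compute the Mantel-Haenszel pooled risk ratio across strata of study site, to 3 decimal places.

RR_MH = Σ(aᵢ·n₀ᵢ/nᵢ) / Σ(cᵢ·n₁ᵢ/nᵢ), with n₁ᵢ = aᵢ+bᵢ (exposed), n₀ᵢ = cᵢ+dᵢ (unexposed), nᵢ = n₁ᵢ+n₀ᵢ.
Stratum 1 (Site A): n₁ = 1430, n₀ = 1953, n = 3383; a·n₀/n = 720·1953/3383 = 415.6547; c·n₁/n = 257·1430/3383 = 108.6343
Stratum 2 (Site B): n₁ = 1991, n₀ = 2834, n = 4825; a·n₀/n = 1175·2834/4825 = 690.1451; c·n₁/n = 962·1991/4825 = 396.9621
RR_MH = (415.6547 + 690.1451) / (108.6343 + 396.9621) = 1105.7998 / 505.5964 = 2.18712

2.187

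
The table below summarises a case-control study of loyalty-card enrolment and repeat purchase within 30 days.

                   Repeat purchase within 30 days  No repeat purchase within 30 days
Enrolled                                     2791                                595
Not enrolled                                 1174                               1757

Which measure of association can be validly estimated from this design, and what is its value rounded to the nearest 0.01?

7.02

Cells: a = 2791, b = 595, c = 1174, d = 1757.
This is a case-control study: participants were sampled on outcome status, so risks in the source population cannot be estimated directly — relative risk is not valid here. The odds ratio is the appropriate measure.
OR = (a·d)/(b·c) = (2791 × 1757) / (595 × 1174) = 4903787 / 698530 = 7.02015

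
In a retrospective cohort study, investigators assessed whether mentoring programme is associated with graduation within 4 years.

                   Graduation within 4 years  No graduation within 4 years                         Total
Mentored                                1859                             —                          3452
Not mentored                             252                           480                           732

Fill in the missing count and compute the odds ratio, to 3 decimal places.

2.223

The missing cell is in the exposed row: 3452 − 1859 = 1593.
So a = 1859, b = 1593, c = 252, d = 480.
OR = (a·d)/(b·c) = (1859 × 480) / (1593 × 252) = 892320 / 401436 = 2.22282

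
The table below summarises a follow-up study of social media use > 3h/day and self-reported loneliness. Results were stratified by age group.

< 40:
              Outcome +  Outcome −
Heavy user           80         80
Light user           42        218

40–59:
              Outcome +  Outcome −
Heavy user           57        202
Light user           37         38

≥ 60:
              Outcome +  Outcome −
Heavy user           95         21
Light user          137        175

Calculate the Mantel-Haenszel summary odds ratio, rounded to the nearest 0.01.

2.34

OR_MH = Σ(aᵢdᵢ/nᵢ) / Σ(bᵢcᵢ/nᵢ), where nᵢ is the stratum total.
Stratum 1 (< 40): n = 420; a·d/n = 80·218/420 = 41.5238; b·c/n = 80·42/420 = 8.0000
Stratum 2 (40–59): n = 334; a·d/n = 57·38/334 = 6.4850; b·c/n = 202·37/334 = 22.3772
Stratum 3 (≥ 60): n = 428; a·d/n = 95·175/428 = 38.8435; b·c/n = 21·137/428 = 6.7220
OR_MH = (41.5238 + 6.4850 + 38.8435) / (8.0000 + 22.3772 + 6.7220) = 86.8523 / 37.0992 = 2.34108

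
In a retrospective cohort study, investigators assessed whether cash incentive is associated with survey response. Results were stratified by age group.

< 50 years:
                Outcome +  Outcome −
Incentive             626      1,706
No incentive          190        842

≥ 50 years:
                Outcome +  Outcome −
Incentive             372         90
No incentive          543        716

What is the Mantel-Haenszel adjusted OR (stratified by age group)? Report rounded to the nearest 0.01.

2.50

OR_MH = Σ(aᵢdᵢ/nᵢ) / Σ(bᵢcᵢ/nᵢ), where nᵢ is the stratum total.
Stratum 1 (< 50 years): n = 3364; a·d/n = 626·842/3364 = 156.6861; b·c/n = 1706·190/3364 = 96.3555
Stratum 2 (≥ 50 years): n = 1721; a·d/n = 372·716/1721 = 154.7658; b·c/n = 90·543/1721 = 28.3963
OR_MH = (156.6861 + 154.7658) / (96.3555 + 28.3963) = 311.4519 / 124.7518 = 2.49657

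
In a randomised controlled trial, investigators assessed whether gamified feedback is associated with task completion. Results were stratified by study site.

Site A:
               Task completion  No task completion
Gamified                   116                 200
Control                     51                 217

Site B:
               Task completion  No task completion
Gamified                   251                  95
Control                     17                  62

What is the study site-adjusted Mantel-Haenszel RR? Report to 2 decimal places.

2.41

RR_MH = Σ(aᵢ·n₀ᵢ/nᵢ) / Σ(cᵢ·n₁ᵢ/nᵢ), with n₁ᵢ = aᵢ+bᵢ (exposed), n₀ᵢ = cᵢ+dᵢ (unexposed), nᵢ = n₁ᵢ+n₀ᵢ.
Stratum 1 (Site A): n₁ = 316, n₀ = 268, n = 584; a·n₀/n = 116·268/584 = 53.2329; c·n₁/n = 51·316/584 = 27.5959
Stratum 2 (Site B): n₁ = 346, n₀ = 79, n = 425; a·n₀/n = 251·79/425 = 46.6565; c·n₁/n = 17·346/425 = 13.8400
RR_MH = (53.2329 + 46.6565) / (27.5959 + 13.8400) = 99.8893 / 41.4359 = 2.41070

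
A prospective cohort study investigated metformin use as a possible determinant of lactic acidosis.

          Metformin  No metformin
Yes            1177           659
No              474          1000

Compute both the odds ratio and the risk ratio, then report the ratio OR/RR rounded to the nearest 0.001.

2.100

Reading the table with exposure as columns: a = 1177 (Metformin, case), b = 474 (Metformin, non-case), c = 659 (No metformin, case), d = 1000.
OR = (1177·1000)/(474·659) = 1177000/312366 = 3.76802
Risk in exposed = 1177/1651 = 0.71290; risk in unexposed = 659/1659 = 0.39723; RR = 1.79469
OR/RR = 3.76802 / 1.79469 = 2.09953
The outcome is not rare, so the OR lies further from 1 than the RR.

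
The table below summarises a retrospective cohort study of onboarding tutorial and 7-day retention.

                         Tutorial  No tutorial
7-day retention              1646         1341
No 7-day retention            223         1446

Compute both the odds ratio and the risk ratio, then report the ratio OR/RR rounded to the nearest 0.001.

4.348

Reading the table with exposure as columns: a = 1646 (Tutorial, case), b = 223 (Tutorial, non-case), c = 1341 (No tutorial, case), d = 1446.
OR = (1646·1446)/(223·1341) = 2380116/299043 = 7.95911
Risk in exposed = 1646/1869 = 0.88068; risk in unexposed = 1341/2787 = 0.48116; RR = 1.83033
OR/RR = 7.95911 / 1.83033 = 4.34846
The outcome is not rare, so the OR lies further from 1 than the RR.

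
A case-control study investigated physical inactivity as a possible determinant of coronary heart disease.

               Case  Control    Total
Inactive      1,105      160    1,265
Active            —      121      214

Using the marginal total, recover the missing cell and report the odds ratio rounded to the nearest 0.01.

8.99

The missing cell is in the unexposed row: 214 − 121 = 93.
So a = 1105, b = 160, c = 93, d = 121.
OR = (a·d)/(b·c) = (1105 × 121) / (160 × 93) = 133705 / 14880 = 8.98555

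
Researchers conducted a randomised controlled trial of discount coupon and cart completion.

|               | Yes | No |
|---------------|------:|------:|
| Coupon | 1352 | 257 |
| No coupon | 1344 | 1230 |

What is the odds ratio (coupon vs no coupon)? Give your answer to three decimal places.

4.814

Cells: a = 1352, b = 257, c = 1344, d = 1230.
OR = (a·d)/(b·c) = (1352 × 1230) / (257 × 1344) = 1662960 / 345408 = 4.81448
The odds of cart completion are about 4.81 times as high in the coupon group.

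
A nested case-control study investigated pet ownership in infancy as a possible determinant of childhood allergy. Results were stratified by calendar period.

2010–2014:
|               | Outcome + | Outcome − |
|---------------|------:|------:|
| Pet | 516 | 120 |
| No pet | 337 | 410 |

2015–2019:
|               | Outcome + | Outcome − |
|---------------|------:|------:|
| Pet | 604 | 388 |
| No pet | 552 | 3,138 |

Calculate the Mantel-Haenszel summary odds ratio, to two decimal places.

7.44

OR_MH = Σ(aᵢdᵢ/nᵢ) / Σ(bᵢcᵢ/nᵢ), where nᵢ is the stratum total.
Stratum 1 (2010–2014): n = 1383; a·d/n = 516·410/1383 = 152.9718; b·c/n = 120·337/1383 = 29.2408
Stratum 2 (2015–2019): n = 4682; a·d/n = 604·3138/4682 = 404.8167; b·c/n = 388·552/4682 = 45.7446
OR_MH = (152.9718 + 404.8167) / (29.2408 + 45.7446) = 557.7885 / 74.9853 = 7.43864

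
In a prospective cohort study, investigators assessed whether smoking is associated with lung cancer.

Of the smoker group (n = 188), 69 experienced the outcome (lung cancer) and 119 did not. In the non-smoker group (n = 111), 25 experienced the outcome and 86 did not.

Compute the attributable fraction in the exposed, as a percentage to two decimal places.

From the description: a = 69, b = 119, c = 25, d = 86.
Risk in exposed = 69/188 = 0.36702; risk in unexposed = 25/111 = 0.22523.
RR = 0.36702/0.22523 = 1.62957
AR% = (RR − 1)/RR × 100 = (1.62957 − 1)/1.62957 × 100 = 38.6343%

38.63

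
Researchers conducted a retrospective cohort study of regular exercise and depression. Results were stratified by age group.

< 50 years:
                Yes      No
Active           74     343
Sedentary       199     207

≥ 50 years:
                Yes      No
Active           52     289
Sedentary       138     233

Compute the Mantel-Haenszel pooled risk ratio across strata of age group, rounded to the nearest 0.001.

RR_MH = Σ(aᵢ·n₀ᵢ/nᵢ) / Σ(cᵢ·n₁ᵢ/nᵢ), with n₁ᵢ = aᵢ+bᵢ (exposed), n₀ᵢ = cᵢ+dᵢ (unexposed), nᵢ = n₁ᵢ+n₀ᵢ.
Stratum 1 (< 50 years): n₁ = 417, n₀ = 406, n = 823; a·n₀/n = 74·406/823 = 36.5055; c·n₁/n = 199·417/823 = 100.8299
Stratum 2 (≥ 50 years): n₁ = 341, n₀ = 371, n = 712; a·n₀/n = 52·371/712 = 27.0955; c·n₁/n = 138·341/712 = 66.0927
RR_MH = (36.5055 + 27.0955) / (100.8299 + 66.0927) = 63.6010 / 166.9226 = 0.38102

0.381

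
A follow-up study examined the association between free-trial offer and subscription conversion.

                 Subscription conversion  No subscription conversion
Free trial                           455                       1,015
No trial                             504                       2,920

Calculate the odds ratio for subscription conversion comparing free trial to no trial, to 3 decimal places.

2.597

Cells: a = 455, b = 1015, c = 504, d = 2920.
OR = (a·d)/(b·c) = (455 × 2920) / (1015 × 504) = 1328600 / 511560 = 2.59715
The odds of subscription conversion are about 2.60 times as high in the free trial group.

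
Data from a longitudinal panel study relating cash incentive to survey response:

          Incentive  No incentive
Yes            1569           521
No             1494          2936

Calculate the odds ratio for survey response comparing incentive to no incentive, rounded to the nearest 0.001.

Reading the table with exposure as columns: a = 1569 (Incentive, case), b = 1494 (Incentive, non-case), c = 521 (No incentive, case), d = 2936.
OR = (a·d)/(b·c) = (1569 × 2936) / (1494 × 521) = 4606584 / 778374 = 5.91821
The odds of survey response are about 5.92 times as high in the incentive group.

5.918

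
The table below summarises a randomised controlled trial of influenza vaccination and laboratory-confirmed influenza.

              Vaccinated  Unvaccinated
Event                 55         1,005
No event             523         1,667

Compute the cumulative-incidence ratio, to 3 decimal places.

0.253

Reading the table with exposure as columns: a = 55 (Vaccinated, case), b = 523 (Vaccinated, non-case), c = 1005 (Unvaccinated, case), d = 1667.
Risk in exposed = 55/578 = 0.09516; risk in unexposed = 1005/2672 = 0.37612.
RR = 0.09516 / 0.37612 = 0.25299
The risk is 75% lower among the exposed than among the unexposed.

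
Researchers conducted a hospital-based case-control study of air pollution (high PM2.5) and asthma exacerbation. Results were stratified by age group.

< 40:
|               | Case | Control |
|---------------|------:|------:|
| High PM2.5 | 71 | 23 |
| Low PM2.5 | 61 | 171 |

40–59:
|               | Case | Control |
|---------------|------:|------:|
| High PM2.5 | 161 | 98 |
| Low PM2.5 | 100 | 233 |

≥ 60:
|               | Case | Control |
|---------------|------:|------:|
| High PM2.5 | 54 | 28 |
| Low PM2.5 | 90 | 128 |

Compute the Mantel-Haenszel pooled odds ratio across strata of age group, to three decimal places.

OR_MH = Σ(aᵢdᵢ/nᵢ) / Σ(bᵢcᵢ/nᵢ), where nᵢ is the stratum total.
Stratum 1 (< 40): n = 326; a·d/n = 71·171/326 = 37.2423; b·c/n = 23·61/326 = 4.3037
Stratum 2 (40–59): n = 592; a·d/n = 161·233/592 = 63.3666; b·c/n = 98·100/592 = 16.5541
Stratum 3 (≥ 60): n = 300; a·d/n = 54·128/300 = 23.0400; b·c/n = 28·90/300 = 8.4000
OR_MH = (37.2423 + 63.3666 + 23.0400) / (4.3037 + 16.5541 + 8.4000) = 123.6489 / 29.2577 = 4.22619

4.226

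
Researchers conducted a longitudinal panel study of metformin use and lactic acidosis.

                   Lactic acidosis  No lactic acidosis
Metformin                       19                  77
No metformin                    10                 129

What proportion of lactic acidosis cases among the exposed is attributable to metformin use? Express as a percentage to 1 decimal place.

Cells: a = 19, b = 77, c = 10, d = 129.
Risk in exposed = 19/96 = 0.19792; risk in unexposed = 10/139 = 0.07194.
RR = 0.19792/0.07194 = 2.75104
AR% = (RR − 1)/RR × 100 = (2.75104 − 1)/2.75104 × 100 = 63.6501%

63.7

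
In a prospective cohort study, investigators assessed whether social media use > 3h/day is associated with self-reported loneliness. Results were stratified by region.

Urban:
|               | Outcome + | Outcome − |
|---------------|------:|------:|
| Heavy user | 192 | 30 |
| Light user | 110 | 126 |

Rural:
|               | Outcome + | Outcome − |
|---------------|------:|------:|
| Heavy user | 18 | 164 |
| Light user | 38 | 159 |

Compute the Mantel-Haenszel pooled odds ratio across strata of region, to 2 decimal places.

OR_MH = Σ(aᵢdᵢ/nᵢ) / Σ(bᵢcᵢ/nᵢ), where nᵢ is the stratum total.
Stratum 1 (Urban): n = 458; a·d/n = 192·126/458 = 52.8210; b·c/n = 30·110/458 = 7.2052
Stratum 2 (Rural): n = 379; a·d/n = 18·159/379 = 7.5515; b·c/n = 164·38/379 = 16.4433
OR_MH = (52.8210 + 7.5515) / (7.2052 + 16.4433) = 60.3724 / 23.6485 = 2.55291

2.55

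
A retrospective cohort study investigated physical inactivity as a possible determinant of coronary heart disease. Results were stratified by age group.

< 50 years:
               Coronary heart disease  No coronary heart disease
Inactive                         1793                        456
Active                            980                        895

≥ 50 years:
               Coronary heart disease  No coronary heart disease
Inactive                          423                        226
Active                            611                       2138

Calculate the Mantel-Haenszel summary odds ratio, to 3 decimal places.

4.398

OR_MH = Σ(aᵢdᵢ/nᵢ) / Σ(bᵢcᵢ/nᵢ), where nᵢ is the stratum total.
Stratum 1 (< 50 years): n = 4124; a·d/n = 1793·895/4124 = 389.1210; b·c/n = 456·980/4124 = 108.3608
Stratum 2 (≥ 50 years): n = 3398; a·d/n = 423·2138/3398 = 266.1489; b·c/n = 226·611/3398 = 40.6374
OR_MH = (389.1210 + 266.1489) / (108.3608 + 40.6374) = 655.2699 / 148.9982 = 4.39784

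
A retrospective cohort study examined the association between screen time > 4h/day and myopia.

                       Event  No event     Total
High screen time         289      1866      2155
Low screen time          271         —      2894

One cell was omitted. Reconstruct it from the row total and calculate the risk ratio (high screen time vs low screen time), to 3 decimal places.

The missing cell is in the unexposed row: 2894 − 271 = 2623.
So a = 289, b = 1866, c = 271, d = 2623.
RR = [a/(a+b)] / [c/(c+d)] = (289/2155) / (271/2894) = 0.13411/0.09364 = 1.43212

1.432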